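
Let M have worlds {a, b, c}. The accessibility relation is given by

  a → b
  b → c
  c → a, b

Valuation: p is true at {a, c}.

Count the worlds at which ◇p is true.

a: successors {b}; p there: b:F. ✗
b: successors {c}; p there: c:T. ✓
c: successors {a, b}; p there: a:T, b:F. ✓
Satisfying worlds: {b, c}.

2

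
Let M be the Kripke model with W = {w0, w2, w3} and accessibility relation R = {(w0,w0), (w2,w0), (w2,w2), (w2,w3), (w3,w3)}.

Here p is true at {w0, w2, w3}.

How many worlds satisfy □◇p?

w0: successors {w0}; ◇p there: w0:T. ✓
w2: successors {w0, w2, w3}; ◇p there: w0:T, w2:T, w3:T. ✓
w3: successors {w3}; ◇p there: w3:T. ✓
Satisfying worlds: {w0, w2, w3}.

3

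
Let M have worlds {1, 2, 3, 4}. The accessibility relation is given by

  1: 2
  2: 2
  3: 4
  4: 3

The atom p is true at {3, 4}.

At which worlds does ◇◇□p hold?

{3, 4}

1: successors {2}; ◇□p there: 2:F. ✗
2: successors {2}; ◇□p there: 2:F. ✗
3: successors {4}; ◇□p there: 4:T. ✓
4: successors {3}; ◇□p there: 3:T. ✓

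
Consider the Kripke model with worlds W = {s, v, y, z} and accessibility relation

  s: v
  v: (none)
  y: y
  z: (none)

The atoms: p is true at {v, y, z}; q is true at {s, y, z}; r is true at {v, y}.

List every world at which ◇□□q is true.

s: successors {v}; □□q there: v:T. ✓
v: no successors, so ◇□□q fails. ✗
y: successors {y}; □□q there: y:T. ✓
z: no successors, so ◇□□q fails. ✗

{s, y}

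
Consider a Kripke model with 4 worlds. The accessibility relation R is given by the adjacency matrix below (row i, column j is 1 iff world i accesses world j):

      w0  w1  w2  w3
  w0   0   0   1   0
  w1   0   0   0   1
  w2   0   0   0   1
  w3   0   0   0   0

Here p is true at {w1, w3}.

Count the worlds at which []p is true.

3

w0: successors {w2}; p there: w2:F. ✗
w1: successors {w3}; p there: w3:T. ✓
w2: successors {w3}; p there: w3:T. ✓
w3: no successors, so []p holds vacuously. ✓
Satisfying worlds: {w1, w2, w3}.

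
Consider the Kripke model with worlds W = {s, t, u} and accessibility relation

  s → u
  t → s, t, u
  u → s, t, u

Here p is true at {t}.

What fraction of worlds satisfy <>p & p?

s: <>p is F, p is F. ✗
t: <>p is T, p is T. ✓
u: <>p is T, p is F. ✗
That's 1 of 3 worlds, so 1/3.

1/3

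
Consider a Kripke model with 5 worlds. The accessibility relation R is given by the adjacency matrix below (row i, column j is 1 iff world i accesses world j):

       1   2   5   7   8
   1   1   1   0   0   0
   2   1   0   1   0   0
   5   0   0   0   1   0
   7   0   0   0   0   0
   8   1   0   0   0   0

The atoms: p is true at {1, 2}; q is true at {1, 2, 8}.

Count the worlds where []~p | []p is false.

1: []~p is F, []p is T. ✓
2: []~p is F, []p is F. ✗
5: []~p is T, []p is F. ✓
7: []~p is T, []p is T. ✓
8: []~p is F, []p is T. ✓
Satisfying worlds: {1, 5, 7, 8}.
So []~p | []p fails at the other 1 world.

1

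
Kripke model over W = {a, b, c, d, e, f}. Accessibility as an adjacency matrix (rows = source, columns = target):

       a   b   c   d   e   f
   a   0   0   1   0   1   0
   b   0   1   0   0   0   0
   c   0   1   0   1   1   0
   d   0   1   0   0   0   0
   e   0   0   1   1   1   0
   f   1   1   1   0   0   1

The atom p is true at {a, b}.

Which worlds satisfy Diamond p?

{b, c, d, f}

a: successors {c, e}; p there: c:F, e:F. ✗
b: successors {b}; p there: b:T. ✓
c: successors {b, d, e}; p there: b:T, d:F, e:F. ✓
d: successors {b}; p there: b:T. ✓
e: successors {c, d, e}; p there: c:F, d:F, e:F. ✗
f: successors {a, b, c, f}; p there: a:T, b:T, c:F, f:F. ✓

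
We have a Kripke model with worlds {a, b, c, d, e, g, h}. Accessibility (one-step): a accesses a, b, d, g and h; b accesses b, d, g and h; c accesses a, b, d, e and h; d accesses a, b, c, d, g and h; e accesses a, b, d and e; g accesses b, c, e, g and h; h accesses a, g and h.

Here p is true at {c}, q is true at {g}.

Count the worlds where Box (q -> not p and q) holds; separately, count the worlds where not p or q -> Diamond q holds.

For Box (q -> not p and q):
a: successors {a, b, d, g, h}; q -> not p and q there: a:T, b:T, d:T, g:T, h:T. ✓
b: successors {b, d, g, h}; q -> not p and q there: b:T, d:T, g:T, h:T. ✓
c: successors {a, b, d, e, h}; q -> not p and q there: a:T, b:T, d:T, e:T, h:T. ✓
d: successors {a, b, c, d, g, h}; q -> not p and q there: a:T, b:T, c:T, d:T, g:T, h:T. ✓
e: successors {a, b, d, e}; q -> not p and q there: a:T, b:T, d:T, e:T. ✓
g: successors {b, c, e, g, h}; q -> not p and q there: b:T, c:T, e:T, g:T, h:T. ✓
h: successors {a, g, h}; q -> not p and q there: a:T, g:T, h:T. ✓
— 7 worlds.
For not p or q -> Diamond q:
a: not p or q is T, Diamond q is T. ✓
b: not p or q is T, Diamond q is T. ✓
c: not p or q is F, Diamond q is F. ✓
d: not p or q is T, Diamond q is T. ✓
e: not p or q is T, Diamond q is F. ✗
g: not p or q is T, Diamond q is T. ✓
h: not p or q is T, Diamond q is T. ✓
— 6 worlds.

7 and 6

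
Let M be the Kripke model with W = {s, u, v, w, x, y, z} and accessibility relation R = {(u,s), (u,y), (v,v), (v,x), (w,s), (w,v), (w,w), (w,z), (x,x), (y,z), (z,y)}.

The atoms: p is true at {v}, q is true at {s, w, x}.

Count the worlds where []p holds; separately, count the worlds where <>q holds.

1 and 4

For []p:
s: no successors, so []p holds vacuously. ✓
u: successors {s, y}; p there: s:F, y:F. ✗
v: successors {v, x}; p there: v:T, x:F. ✗
w: successors {s, v, w, z}; p there: s:F, v:T, w:F, z:F. ✗
x: successors {x}; p there: x:F. ✗
y: successors {z}; p there: z:F. ✗
z: successors {y}; p there: y:F. ✗
— 1 world.
For <>q:
s: no successors, so <>q fails. ✗
u: successors {s, y}; q there: s:T, y:F. ✓
v: successors {v, x}; q there: v:F, x:T. ✓
w: successors {s, v, w, z}; q there: s:T, v:F, w:T, z:F. ✓
x: successors {x}; q there: x:T. ✓
y: successors {z}; q there: z:F. ✗
z: successors {y}; q there: y:F. ✗
— 4 worlds.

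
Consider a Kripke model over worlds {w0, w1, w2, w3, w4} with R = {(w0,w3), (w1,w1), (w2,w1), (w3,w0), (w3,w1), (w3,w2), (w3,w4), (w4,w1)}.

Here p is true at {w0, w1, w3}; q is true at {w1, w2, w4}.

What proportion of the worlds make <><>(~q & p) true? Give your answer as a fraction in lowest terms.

w0: successors {w3}; <>(~q & p) there: w3:T. ✓
w1: successors {w1}; <>(~q & p) there: w1:F. ✗
w2: successors {w1}; <>(~q & p) there: w1:F. ✗
w3: successors {w0, w1, w2, w4}; <>(~q & p) there: w0:T, w1:F, w2:F, w4:F. ✓
w4: successors {w1}; <>(~q & p) there: w1:F. ✗
That's 2 of 5 worlds, so 2/5.

2/5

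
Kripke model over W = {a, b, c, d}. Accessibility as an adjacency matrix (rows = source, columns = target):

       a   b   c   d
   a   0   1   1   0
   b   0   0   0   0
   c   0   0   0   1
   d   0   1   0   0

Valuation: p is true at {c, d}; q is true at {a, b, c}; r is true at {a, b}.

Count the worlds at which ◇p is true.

a: successors {b, c}; p there: b:F, c:T. ✓
b: no successors, so ◇p fails. ✗
c: successors {d}; p there: d:T. ✓
d: successors {b}; p there: b:F. ✗
Satisfying worlds: {a, c}.

2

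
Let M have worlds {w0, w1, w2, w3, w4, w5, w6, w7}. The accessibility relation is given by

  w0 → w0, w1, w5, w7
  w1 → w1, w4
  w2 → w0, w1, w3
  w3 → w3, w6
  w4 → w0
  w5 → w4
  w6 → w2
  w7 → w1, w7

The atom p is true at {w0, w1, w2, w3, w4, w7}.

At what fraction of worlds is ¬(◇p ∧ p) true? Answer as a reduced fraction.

1/4

w0: ◇p ∧ p is T. ✗
w1: ◇p ∧ p is T. ✗
w2: ◇p ∧ p is T. ✗
w3: ◇p ∧ p is T. ✗
w4: ◇p ∧ p is T. ✗
w5: ◇p ∧ p is F. ✓
w6: ◇p ∧ p is F. ✓
w7: ◇p ∧ p is T. ✗
That's 2 of 8 worlds, so 2/8 = 1/4.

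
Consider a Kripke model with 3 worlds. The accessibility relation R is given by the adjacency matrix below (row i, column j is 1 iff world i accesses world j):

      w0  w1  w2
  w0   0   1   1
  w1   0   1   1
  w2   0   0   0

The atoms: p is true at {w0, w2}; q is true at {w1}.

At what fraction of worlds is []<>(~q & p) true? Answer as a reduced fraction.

1/3

w0: successors {w1, w2}; <>(~q & p) there: w1:T, w2:F. ✗
w1: successors {w1, w2}; <>(~q & p) there: w1:T, w2:F. ✗
w2: no successors, so []<>(~q & p) holds vacuously. ✓
That's 1 of 3 worlds, so 1/3.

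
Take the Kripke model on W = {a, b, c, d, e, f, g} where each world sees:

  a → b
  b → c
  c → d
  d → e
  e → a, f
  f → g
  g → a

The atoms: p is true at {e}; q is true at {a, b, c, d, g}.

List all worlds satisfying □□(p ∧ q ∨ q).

{a, b, e, f, g}

a: successors {b}; □(p ∧ q ∨ q) there: b:T. ✓
b: successors {c}; □(p ∧ q ∨ q) there: c:T. ✓
c: successors {d}; □(p ∧ q ∨ q) there: d:F. ✗
d: successors {e}; □(p ∧ q ∨ q) there: e:F. ✗
e: successors {a, f}; □(p ∧ q ∨ q) there: a:T, f:T. ✓
f: successors {g}; □(p ∧ q ∨ q) there: g:T. ✓
g: successors {a}; □(p ∧ q ∨ q) there: a:T. ✓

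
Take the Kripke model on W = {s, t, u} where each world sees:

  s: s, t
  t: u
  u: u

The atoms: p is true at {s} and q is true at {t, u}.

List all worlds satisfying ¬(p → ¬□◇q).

s: p → ¬□◇q is F. ✓
t: p → ¬□◇q is T. ✗
u: p → ¬□◇q is T. ✗

{s}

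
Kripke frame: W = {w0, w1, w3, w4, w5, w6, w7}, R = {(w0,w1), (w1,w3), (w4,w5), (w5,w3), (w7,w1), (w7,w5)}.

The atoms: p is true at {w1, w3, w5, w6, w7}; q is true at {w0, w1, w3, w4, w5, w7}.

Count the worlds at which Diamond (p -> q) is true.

w0: successors {w1}; p -> q there: w1:T. ✓
w1: successors {w3}; p -> q there: w3:T. ✓
w3: no successors, so Diamond (p -> q) fails. ✗
w4: successors {w5}; p -> q there: w5:T. ✓
w5: successors {w3}; p -> q there: w3:T. ✓
w6: no successors, so Diamond (p -> q) fails. ✗
w7: successors {w1, w5}; p -> q there: w1:T, w5:T. ✓
Satisfying worlds: {w0, w1, w4, w5, w7}.

5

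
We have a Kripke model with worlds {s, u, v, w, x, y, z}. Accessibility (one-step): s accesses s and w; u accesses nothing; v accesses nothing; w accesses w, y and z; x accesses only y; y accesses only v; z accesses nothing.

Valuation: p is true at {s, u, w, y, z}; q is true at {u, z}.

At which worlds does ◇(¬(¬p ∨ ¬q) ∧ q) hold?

s: successors {s, w}; ¬(¬p ∨ ¬q) ∧ q there: s:F, w:F. ✗
u: no successors, so ◇(¬(¬p ∨ ¬q) ∧ q) fails. ✗
v: no successors, so ◇(¬(¬p ∨ ¬q) ∧ q) fails. ✗
w: successors {w, y, z}; ¬(¬p ∨ ¬q) ∧ q there: w:F, y:F, z:T. ✓
x: successors {y}; ¬(¬p ∨ ¬q) ∧ q there: y:F. ✗
y: successors {v}; ¬(¬p ∨ ¬q) ∧ q there: v:F. ✗
z: no successors, so ◇(¬(¬p ∨ ¬q) ∧ q) fails. ✗

{w}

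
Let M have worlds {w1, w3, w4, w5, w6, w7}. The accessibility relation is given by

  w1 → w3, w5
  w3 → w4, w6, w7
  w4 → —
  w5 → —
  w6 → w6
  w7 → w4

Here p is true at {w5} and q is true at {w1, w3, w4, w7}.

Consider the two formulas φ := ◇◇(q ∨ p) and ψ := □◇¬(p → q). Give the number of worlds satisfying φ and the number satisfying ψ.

For ◇◇(q ∨ p):
w1: successors {w3, w5}; ◇(q ∨ p) there: w3:T, w5:F. ✓
w3: successors {w4, w6, w7}; ◇(q ∨ p) there: w4:F, w6:F, w7:T. ✓
w4: no successors, so ◇◇(q ∨ p) fails. ✗
w5: no successors, so ◇◇(q ∨ p) fails. ✗
w6: successors {w6}; ◇(q ∨ p) there: w6:F. ✗
w7: successors {w4}; ◇(q ∨ p) there: w4:F. ✗
— 2 worlds.
For □◇¬(p → q):
w1: successors {w3, w5}; ◇¬(p → q) there: w3:F, w5:F. ✗
w3: successors {w4, w6, w7}; ◇¬(p → q) there: w4:F, w6:F, w7:F. ✗
w4: no successors, so □◇¬(p → q) holds vacuously. ✓
w5: no successors, so □◇¬(p → q) holds vacuously. ✓
w6: successors {w6}; ◇¬(p → q) there: w6:F. ✗
w7: successors {w4}; ◇¬(p → q) there: w4:F. ✗
— 2 worlds.

2 and 2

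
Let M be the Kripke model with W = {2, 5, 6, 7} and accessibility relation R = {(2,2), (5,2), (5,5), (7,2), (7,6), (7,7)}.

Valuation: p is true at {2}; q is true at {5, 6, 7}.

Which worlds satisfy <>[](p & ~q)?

2: successors {2}; [](p & ~q) there: 2:T. ✓
5: successors {2, 5}; [](p & ~q) there: 2:T, 5:F. ✓
6: no successors, so <>[](p & ~q) fails. ✗
7: successors {2, 6, 7}; [](p & ~q) there: 2:T, 6:T, 7:F. ✓

{2, 5, 7}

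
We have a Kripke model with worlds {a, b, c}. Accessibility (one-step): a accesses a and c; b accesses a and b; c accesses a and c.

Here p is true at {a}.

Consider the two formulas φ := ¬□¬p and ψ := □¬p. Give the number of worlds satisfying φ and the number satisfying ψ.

3 and 0

For ¬□¬p:
a: □¬p is F. ✓
b: □¬p is F. ✓
c: □¬p is F. ✓
— 3 worlds.
For □¬p:
a: successors {a, c}; ¬p there: a:F, c:T. ✗
b: successors {a, b}; ¬p there: a:F, b:T. ✗
c: successors {a, c}; ¬p there: a:F, c:T. ✗
— 0 worlds.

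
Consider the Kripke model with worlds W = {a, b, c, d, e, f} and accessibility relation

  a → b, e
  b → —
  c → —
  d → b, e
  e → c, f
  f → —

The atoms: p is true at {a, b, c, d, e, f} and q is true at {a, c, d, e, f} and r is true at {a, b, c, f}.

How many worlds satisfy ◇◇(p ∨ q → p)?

a: successors {b, e}; ◇(p ∨ q → p) there: b:F, e:T. ✓
b: no successors, so ◇◇(p ∨ q → p) fails. ✗
c: no successors, so ◇◇(p ∨ q → p) fails. ✗
d: successors {b, e}; ◇(p ∨ q → p) there: b:F, e:T. ✓
e: successors {c, f}; ◇(p ∨ q → p) there: c:F, f:F. ✗
f: no successors, so ◇◇(p ∨ q → p) fails. ✗
Satisfying worlds: {a, d}.

2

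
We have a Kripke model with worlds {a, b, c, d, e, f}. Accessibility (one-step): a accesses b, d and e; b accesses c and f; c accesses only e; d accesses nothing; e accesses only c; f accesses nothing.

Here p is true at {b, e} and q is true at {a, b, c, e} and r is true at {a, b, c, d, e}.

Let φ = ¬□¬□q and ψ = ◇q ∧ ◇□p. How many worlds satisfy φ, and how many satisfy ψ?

For ¬□¬□q:
a: □¬□q is F. ✓
b: □¬□q is F. ✓
c: □¬□q is F. ✓
d: □¬□q is T. ✗
e: □¬□q is F. ✓
f: □¬□q is T. ✗
— 4 worlds.
For ◇q ∧ ◇□p:
a: ◇q is T, ◇□p is T. ✓
b: ◇q is T, ◇□p is T. ✓
c: ◇q is T, ◇□p is F. ✗
d: ◇q is F, ◇□p is F. ✗
e: ◇q is T, ◇□p is T. ✓
f: ◇q is F, ◇□p is F. ✗
— 3 worlds.

4 and 3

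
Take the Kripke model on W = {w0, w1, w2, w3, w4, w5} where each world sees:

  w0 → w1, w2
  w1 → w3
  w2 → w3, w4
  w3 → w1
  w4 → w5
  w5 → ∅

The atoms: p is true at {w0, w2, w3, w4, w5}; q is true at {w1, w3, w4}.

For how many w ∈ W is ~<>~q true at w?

4

w0: <>~q is T. ✗
w1: <>~q is F. ✓
w2: <>~q is F. ✓
w3: <>~q is F. ✓
w4: <>~q is T. ✗
w5: <>~q is F. ✓
Satisfying worlds: {w1, w2, w3, w5}.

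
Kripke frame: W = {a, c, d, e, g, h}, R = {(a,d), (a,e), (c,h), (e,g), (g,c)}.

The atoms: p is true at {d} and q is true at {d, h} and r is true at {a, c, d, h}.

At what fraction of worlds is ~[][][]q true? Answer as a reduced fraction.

a: [][][]q is F. ✓
c: [][][]q is T. ✗
d: [][][]q is T. ✗
e: [][][]q is T. ✗
g: [][][]q is T. ✗
h: [][][]q is T. ✗
That's 1 of 6 worlds, so 1/6.

1/6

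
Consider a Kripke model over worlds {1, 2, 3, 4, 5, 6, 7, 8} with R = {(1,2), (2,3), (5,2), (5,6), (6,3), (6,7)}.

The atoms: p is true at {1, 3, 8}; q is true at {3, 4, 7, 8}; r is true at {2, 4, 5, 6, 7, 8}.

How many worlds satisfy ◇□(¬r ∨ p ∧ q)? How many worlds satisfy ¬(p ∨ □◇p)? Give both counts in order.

4 and 2

For ◇□(¬r ∨ p ∧ q):
1: successors {2}; □(¬r ∨ p ∧ q) there: 2:T. ✓
2: successors {3}; □(¬r ∨ p ∧ q) there: 3:T. ✓
3: no successors, so ◇□(¬r ∨ p ∧ q) fails. ✗
4: no successors, so ◇□(¬r ∨ p ∧ q) fails. ✗
5: successors {2, 6}; □(¬r ∨ p ∧ q) there: 2:T, 6:F. ✓
6: successors {3, 7}; □(¬r ∨ p ∧ q) there: 3:T, 7:T. ✓
7: no successors, so ◇□(¬r ∨ p ∧ q) fails. ✗
8: no successors, so ◇□(¬r ∨ p ∧ q) fails. ✗
— 4 worlds.
For ¬(p ∨ □◇p):
1: p ∨ □◇p is T. ✗
2: p ∨ □◇p is F. ✓
3: p ∨ □◇p is T. ✗
4: p ∨ □◇p is T. ✗
5: p ∨ □◇p is T. ✗
6: p ∨ □◇p is F. ✓
7: p ∨ □◇p is T. ✗
8: p ∨ □◇p is T. ✗
— 2 worlds.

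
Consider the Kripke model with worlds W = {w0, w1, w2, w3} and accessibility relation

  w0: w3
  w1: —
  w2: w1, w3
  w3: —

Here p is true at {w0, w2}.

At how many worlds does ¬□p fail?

2

w0: □p is F. ✓
w1: □p is T. ✗
w2: □p is F. ✓
w3: □p is T. ✗
Satisfying worlds: {w0, w2}.
So ¬□p fails at the other 2 worlds.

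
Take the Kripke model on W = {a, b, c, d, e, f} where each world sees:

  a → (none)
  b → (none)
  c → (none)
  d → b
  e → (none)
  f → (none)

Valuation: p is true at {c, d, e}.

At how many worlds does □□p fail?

0

a: no successors, so □□p holds vacuously. ✓
b: no successors, so □□p holds vacuously. ✓
c: no successors, so □□p holds vacuously. ✓
d: successors {b}; □p there: b:T. ✓
e: no successors, so □□p holds vacuously. ✓
f: no successors, so □□p holds vacuously. ✓
Satisfying worlds: {a, b, c, d, e, f}.
So □□p fails at the other 0 worlds.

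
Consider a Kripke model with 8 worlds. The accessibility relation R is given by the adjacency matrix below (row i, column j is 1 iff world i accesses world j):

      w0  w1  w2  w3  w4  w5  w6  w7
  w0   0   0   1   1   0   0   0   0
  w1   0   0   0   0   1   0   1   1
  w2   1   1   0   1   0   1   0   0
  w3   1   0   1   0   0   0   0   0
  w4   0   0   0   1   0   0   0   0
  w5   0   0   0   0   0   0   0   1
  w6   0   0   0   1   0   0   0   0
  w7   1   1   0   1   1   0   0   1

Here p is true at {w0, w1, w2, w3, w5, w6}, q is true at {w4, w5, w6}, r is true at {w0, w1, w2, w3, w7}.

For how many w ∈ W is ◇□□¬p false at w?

8

w0: successors {w2, w3}; □□¬p there: w2:F, w3:F. ✗
w1: successors {w4, w6, w7}; □□¬p there: w4:F, w6:F, w7:F. ✗
w2: successors {w0, w1, w3, w5}; □□¬p there: w0:F, w1:F, w3:F, w5:F. ✗
w3: successors {w0, w2}; □□¬p there: w0:F, w2:F. ✗
w4: successors {w3}; □□¬p there: w3:F. ✗
w5: successors {w7}; □□¬p there: w7:F. ✗
w6: successors {w3}; □□¬p there: w3:F. ✗
w7: successors {w0, w1, w3, w4, w7}; □□¬p there: w0:F, w1:F, w3:F, w4:F, w7:F. ✗
Satisfying worlds: ∅.
So ◇□□¬p fails at the other 8 worlds.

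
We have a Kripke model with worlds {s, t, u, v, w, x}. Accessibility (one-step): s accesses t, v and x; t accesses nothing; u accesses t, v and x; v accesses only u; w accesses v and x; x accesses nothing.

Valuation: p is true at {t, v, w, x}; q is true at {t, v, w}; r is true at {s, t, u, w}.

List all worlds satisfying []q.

s: successors {t, v, x}; q there: t:T, v:T, x:F. ✗
t: no successors, so []q holds vacuously. ✓
u: successors {t, v, x}; q there: t:T, v:T, x:F. ✗
v: successors {u}; q there: u:F. ✗
w: successors {v, x}; q there: v:T, x:F. ✗
x: no successors, so []q holds vacuously. ✓

{t, x}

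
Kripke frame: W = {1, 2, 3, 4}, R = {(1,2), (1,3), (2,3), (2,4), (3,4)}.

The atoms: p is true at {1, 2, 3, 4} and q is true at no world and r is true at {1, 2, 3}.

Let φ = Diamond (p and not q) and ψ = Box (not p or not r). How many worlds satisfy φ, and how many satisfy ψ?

For Diamond (p and not q):
1: successors {2, 3}; p and not q there: 2:T, 3:T. ✓
2: successors {3, 4}; p and not q there: 3:T, 4:T. ✓
3: successors {4}; p and not q there: 4:T. ✓
4: no successors, so Diamond (p and not q) fails. ✗
— 3 worlds.
For Box (not p or not r):
1: successors {2, 3}; not p or not r there: 2:F, 3:F. ✗
2: successors {3, 4}; not p or not r there: 3:F, 4:T. ✗
3: successors {4}; not p or not r there: 4:T. ✓
4: no successors, so Box (not p or not r) holds vacuously. ✓
— 2 worlds.

3 and 2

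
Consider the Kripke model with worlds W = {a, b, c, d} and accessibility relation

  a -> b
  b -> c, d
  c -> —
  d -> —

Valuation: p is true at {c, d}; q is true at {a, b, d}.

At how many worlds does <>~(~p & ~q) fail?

2

a: successors {b}; ~(~p & ~q) there: b:T. ✓
b: successors {c, d}; ~(~p & ~q) there: c:T, d:T. ✓
c: no successors, so <>~(~p & ~q) fails. ✗
d: no successors, so <>~(~p & ~q) fails. ✗
Satisfying worlds: {a, b}.
So <>~(~p & ~q) fails at the other 2 worlds.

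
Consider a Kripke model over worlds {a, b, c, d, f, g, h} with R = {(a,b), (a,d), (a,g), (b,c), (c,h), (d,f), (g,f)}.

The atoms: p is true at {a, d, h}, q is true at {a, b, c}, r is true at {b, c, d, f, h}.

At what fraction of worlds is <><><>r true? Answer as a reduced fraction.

1/7

a: successors {b, d, g}; <><>r there: b:T, d:F, g:F. ✓
b: successors {c}; <><>r there: c:F. ✗
c: successors {h}; <><>r there: h:F. ✗
d: successors {f}; <><>r there: f:F. ✗
f: no successors, so <><><>r fails. ✗
g: successors {f}; <><>r there: f:F. ✗
h: no successors, so <><><>r fails. ✗
That's 1 of 7 worlds, so 1/7.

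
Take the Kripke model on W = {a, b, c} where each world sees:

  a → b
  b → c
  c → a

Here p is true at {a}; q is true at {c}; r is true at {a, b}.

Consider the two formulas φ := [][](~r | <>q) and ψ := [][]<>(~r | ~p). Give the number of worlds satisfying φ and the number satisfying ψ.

2 and 2

For [][](~r | <>q):
a: successors {b}; [](~r | <>q) there: b:T. ✓
b: successors {c}; [](~r | <>q) there: c:F. ✗
c: successors {a}; [](~r | <>q) there: a:T. ✓
— 2 worlds.
For [][]<>(~r | ~p):
a: successors {b}; []<>(~r | ~p) there: b:F. ✗
b: successors {c}; []<>(~r | ~p) there: c:T. ✓
c: successors {a}; []<>(~r | ~p) there: a:T. ✓
— 2 worlds.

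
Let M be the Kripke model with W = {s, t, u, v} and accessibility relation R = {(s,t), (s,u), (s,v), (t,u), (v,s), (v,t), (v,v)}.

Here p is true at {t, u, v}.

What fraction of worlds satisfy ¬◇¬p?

s: ◇¬p is F. ✓
t: ◇¬p is F. ✓
u: ◇¬p is F. ✓
v: ◇¬p is T. ✗
That's 3 of 4 worlds, so 3/4.

3/4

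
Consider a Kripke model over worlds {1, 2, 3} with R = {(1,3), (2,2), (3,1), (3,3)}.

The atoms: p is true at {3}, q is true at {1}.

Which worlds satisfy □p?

1: successors {3}; p there: 3:T. ✓
2: successors {2}; p there: 2:F. ✗
3: successors {1, 3}; p there: 1:F, 3:T. ✗

{1}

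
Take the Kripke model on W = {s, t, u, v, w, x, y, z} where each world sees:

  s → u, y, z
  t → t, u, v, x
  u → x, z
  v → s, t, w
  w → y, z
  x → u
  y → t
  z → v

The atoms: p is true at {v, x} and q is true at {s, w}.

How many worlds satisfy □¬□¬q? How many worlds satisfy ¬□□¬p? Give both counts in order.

For □¬□¬q:
s: successors {u, y, z}; ¬□¬q there: u:F, y:F, z:F. ✗
t: successors {t, u, v, x}; ¬□¬q there: t:F, u:F, v:T, x:F. ✗
u: successors {x, z}; ¬□¬q there: x:F, z:F. ✗
v: successors {s, t, w}; ¬□¬q there: s:F, t:F, w:F. ✗
w: successors {y, z}; ¬□¬q there: y:F, z:F. ✗
x: successors {u}; ¬□¬q there: u:F. ✗
y: successors {t}; ¬□¬q there: t:F. ✗
z: successors {v}; ¬□¬q there: v:T. ✓
— 1 world.
For ¬□□¬p:
s: □□¬p is F. ✓
t: □□¬p is F. ✓
u: □□¬p is F. ✓
v: □□¬p is F. ✓
w: □□¬p is F. ✓
x: □□¬p is F. ✓
y: □□¬p is F. ✓
z: □□¬p is T. ✗
— 7 worlds.

1 and 7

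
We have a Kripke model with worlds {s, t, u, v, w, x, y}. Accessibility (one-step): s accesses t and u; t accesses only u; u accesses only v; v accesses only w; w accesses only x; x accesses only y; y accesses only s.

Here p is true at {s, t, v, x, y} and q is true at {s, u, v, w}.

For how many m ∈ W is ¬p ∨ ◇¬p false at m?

2

s: ¬p is F, ◇¬p is T. ✓
t: ¬p is F, ◇¬p is T. ✓
u: ¬p is T, ◇¬p is F. ✓
v: ¬p is F, ◇¬p is T. ✓
w: ¬p is T, ◇¬p is F. ✓
x: ¬p is F, ◇¬p is F. ✗
y: ¬p is F, ◇¬p is F. ✗
Satisfying worlds: {s, t, u, v, w}.
So ¬p ∨ ◇¬p fails at the other 2 worlds.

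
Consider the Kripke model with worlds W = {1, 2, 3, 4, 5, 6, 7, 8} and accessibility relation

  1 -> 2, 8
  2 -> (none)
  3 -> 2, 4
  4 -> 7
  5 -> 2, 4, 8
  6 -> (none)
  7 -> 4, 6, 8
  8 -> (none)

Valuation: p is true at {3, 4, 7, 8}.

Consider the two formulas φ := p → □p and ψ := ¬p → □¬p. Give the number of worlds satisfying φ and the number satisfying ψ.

6 and 6

For p → □p:
1: p is F, □p is F. ✓
2: p is F, □p is T. ✓
3: p is T, □p is F. ✗
4: p is T, □p is T. ✓
5: p is F, □p is F. ✓
6: p is F, □p is T. ✓
7: p is T, □p is F. ✗
8: p is T, □p is T. ✓
— 6 worlds.
For ¬p → □¬p:
1: ¬p is T, □¬p is F. ✗
2: ¬p is T, □¬p is T. ✓
3: ¬p is F, □¬p is F. ✓
4: ¬p is F, □¬p is F. ✓
5: ¬p is T, □¬p is F. ✗
6: ¬p is T, □¬p is T. ✓
7: ¬p is F, □¬p is F. ✓
8: ¬p is F, □¬p is T. ✓
— 6 worlds.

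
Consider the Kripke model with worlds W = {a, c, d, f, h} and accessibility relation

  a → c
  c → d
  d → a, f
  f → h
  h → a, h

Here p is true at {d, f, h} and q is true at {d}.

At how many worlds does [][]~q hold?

4

a: successors {c}; []~q there: c:F. ✗
c: successors {d}; []~q there: d:T. ✓
d: successors {a, f}; []~q there: a:T, f:T. ✓
f: successors {h}; []~q there: h:T. ✓
h: successors {a, h}; []~q there: a:T, h:T. ✓
Satisfying worlds: {c, d, f, h}.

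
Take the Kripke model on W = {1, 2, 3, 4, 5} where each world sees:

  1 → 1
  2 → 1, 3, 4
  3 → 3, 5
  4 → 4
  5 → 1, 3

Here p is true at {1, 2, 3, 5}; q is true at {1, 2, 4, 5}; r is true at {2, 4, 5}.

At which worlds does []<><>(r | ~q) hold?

{3, 4}

1: successors {1}; <><>(r | ~q) there: 1:F. ✗
2: successors {1, 3, 4}; <><>(r | ~q) there: 1:F, 3:T, 4:T. ✗
3: successors {3, 5}; <><>(r | ~q) there: 3:T, 5:T. ✓
4: successors {4}; <><>(r | ~q) there: 4:T. ✓
5: successors {1, 3}; <><>(r | ~q) there: 1:F, 3:T. ✗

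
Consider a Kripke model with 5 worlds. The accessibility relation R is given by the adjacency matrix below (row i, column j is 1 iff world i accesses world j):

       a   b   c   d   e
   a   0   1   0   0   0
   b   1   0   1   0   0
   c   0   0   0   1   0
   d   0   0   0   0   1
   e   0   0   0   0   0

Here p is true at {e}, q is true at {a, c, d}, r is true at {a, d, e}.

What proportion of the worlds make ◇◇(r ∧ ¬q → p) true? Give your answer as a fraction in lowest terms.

a: successors {b}; ◇(r ∧ ¬q → p) there: b:T. ✓
b: successors {a, c}; ◇(r ∧ ¬q → p) there: a:T, c:T. ✓
c: successors {d}; ◇(r ∧ ¬q → p) there: d:T. ✓
d: successors {e}; ◇(r ∧ ¬q → p) there: e:F. ✗
e: no successors, so ◇◇(r ∧ ¬q → p) fails. ✗
That's 3 of 5 worlds, so 3/5.

3/5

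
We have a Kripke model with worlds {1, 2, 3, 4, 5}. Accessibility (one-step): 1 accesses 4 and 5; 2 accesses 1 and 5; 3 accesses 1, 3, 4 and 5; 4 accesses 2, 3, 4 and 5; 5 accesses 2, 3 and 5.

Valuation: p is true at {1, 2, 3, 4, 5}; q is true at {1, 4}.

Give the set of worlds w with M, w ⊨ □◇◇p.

{1, 2, 3, 4, 5}

1: successors {4, 5}; ◇◇p there: 4:T, 5:T. ✓
2: successors {1, 5}; ◇◇p there: 1:T, 5:T. ✓
3: successors {1, 3, 4, 5}; ◇◇p there: 1:T, 3:T, 4:T, 5:T. ✓
4: successors {2, 3, 4, 5}; ◇◇p there: 2:T, 3:T, 4:T, 5:T. ✓
5: successors {2, 3, 5}; ◇◇p there: 2:T, 3:T, 5:T. ✓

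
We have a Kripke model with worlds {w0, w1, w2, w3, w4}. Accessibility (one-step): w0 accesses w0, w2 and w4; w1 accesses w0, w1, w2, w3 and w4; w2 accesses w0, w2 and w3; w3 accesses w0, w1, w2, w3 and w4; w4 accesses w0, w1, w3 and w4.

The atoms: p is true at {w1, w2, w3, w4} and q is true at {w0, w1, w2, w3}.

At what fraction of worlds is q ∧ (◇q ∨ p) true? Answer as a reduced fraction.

w0: q is T, ◇q ∨ p is T. ✓
w1: q is T, ◇q ∨ p is T. ✓
w2: q is T, ◇q ∨ p is T. ✓
w3: q is T, ◇q ∨ p is T. ✓
w4: q is F, ◇q ∨ p is T. ✗
That's 4 of 5 worlds, so 4/5.

4/5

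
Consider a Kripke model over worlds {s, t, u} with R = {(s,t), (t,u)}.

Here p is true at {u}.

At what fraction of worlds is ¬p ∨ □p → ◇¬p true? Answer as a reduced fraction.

s: ¬p ∨ □p is T, ◇¬p is T. ✓
t: ¬p ∨ □p is T, ◇¬p is F. ✗
u: ¬p ∨ □p is T, ◇¬p is F. ✗
That's 1 of 3 worlds, so 1/3.

1/3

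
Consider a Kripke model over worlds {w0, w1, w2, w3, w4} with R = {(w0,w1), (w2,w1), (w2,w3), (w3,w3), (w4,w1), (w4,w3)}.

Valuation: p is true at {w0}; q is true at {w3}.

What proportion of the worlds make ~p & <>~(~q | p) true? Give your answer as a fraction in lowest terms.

w0: ~p is F, <>~(~q | p) is F. ✗
w1: ~p is T, <>~(~q | p) is F. ✗
w2: ~p is T, <>~(~q | p) is T. ✓
w3: ~p is T, <>~(~q | p) is T. ✓
w4: ~p is T, <>~(~q | p) is T. ✓
That's 3 of 5 worlds, so 3/5.

3/5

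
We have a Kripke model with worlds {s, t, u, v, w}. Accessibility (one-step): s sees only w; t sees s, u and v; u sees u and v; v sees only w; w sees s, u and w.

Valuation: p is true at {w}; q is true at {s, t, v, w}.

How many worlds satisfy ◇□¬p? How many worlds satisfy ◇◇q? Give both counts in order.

For ◇□¬p:
s: successors {w}; □¬p there: w:F. ✗
t: successors {s, u, v}; □¬p there: s:F, u:T, v:F. ✓
u: successors {u, v}; □¬p there: u:T, v:F. ✓
v: successors {w}; □¬p there: w:F. ✗
w: successors {s, u, w}; □¬p there: s:F, u:T, w:F. ✓
— 3 worlds.
For ◇◇q:
s: successors {w}; ◇q there: w:T. ✓
t: successors {s, u, v}; ◇q there: s:T, u:T, v:T. ✓
u: successors {u, v}; ◇q there: u:T, v:T. ✓
v: successors {w}; ◇q there: w:T. ✓
w: successors {s, u, w}; ◇q there: s:T, u:T, w:T. ✓
— 5 worlds.

3 and 5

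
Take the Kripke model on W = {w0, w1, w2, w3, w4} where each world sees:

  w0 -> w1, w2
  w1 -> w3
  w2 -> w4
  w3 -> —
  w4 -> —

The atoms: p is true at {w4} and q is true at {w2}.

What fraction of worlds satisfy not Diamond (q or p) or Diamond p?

w0: not Diamond (q or p) is F, Diamond p is F. ✗
w1: not Diamond (q or p) is T, Diamond p is F. ✓
w2: not Diamond (q or p) is F, Diamond p is T. ✓
w3: not Diamond (q or p) is T, Diamond p is F. ✓
w4: not Diamond (q or p) is T, Diamond p is F. ✓
That's 4 of 5 worlds, so 4/5.

4/5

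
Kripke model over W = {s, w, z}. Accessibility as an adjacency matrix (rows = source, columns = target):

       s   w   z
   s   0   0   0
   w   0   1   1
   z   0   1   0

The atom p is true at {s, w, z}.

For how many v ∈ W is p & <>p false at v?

s: p is T, <>p is F. ✗
w: p is T, <>p is T. ✓
z: p is T, <>p is T. ✓
Satisfying worlds: {w, z}.
So p & <>p fails at the other 1 world.

1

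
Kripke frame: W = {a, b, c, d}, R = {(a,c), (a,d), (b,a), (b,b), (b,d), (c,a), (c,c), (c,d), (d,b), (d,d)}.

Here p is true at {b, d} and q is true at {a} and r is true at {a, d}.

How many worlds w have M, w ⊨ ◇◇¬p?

a: successors {c, d}; ◇¬p there: c:T, d:F. ✓
b: successors {a, b, d}; ◇¬p there: a:T, b:T, d:F. ✓
c: successors {a, c, d}; ◇¬p there: a:T, c:T, d:F. ✓
d: successors {b, d}; ◇¬p there: b:T, d:F. ✓
Satisfying worlds: {a, b, c, d}.

4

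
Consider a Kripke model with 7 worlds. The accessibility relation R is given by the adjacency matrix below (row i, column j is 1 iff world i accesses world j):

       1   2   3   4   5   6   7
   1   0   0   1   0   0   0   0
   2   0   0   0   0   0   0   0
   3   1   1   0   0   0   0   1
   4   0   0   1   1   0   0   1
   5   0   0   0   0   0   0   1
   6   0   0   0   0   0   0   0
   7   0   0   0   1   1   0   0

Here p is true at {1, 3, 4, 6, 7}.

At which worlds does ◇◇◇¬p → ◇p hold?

{1, 2, 3, 4, 5, 6, 7}

1: ◇◇◇¬p is T, ◇p is T. ✓
2: ◇◇◇¬p is F, ◇p is F. ✓
3: ◇◇◇¬p is T, ◇p is T. ✓
4: ◇◇◇¬p is T, ◇p is T. ✓
5: ◇◇◇¬p is F, ◇p is T. ✓
6: ◇◇◇¬p is F, ◇p is F. ✓
7: ◇◇◇¬p is T, ◇p is T. ✓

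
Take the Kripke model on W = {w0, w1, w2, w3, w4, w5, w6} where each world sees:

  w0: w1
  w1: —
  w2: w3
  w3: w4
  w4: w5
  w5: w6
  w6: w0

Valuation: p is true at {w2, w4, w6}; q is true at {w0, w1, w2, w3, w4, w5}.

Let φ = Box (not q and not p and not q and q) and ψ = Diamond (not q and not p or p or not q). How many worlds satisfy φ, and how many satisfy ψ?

1 and 2

For Box (not q and not p and not q and q):
w0: successors {w1}; not q and not p and not q and q there: w1:F. ✗
w1: no successors, so Box (not q and not p and not q and q) holds vacuously. ✓
w2: successors {w3}; not q and not p and not q and q there: w3:F. ✗
w3: successors {w4}; not q and not p and not q and q there: w4:F. ✗
w4: successors {w5}; not q and not p and not q and q there: w5:F. ✗
w5: successors {w6}; not q and not p and not q and q there: w6:F. ✗
w6: successors {w0}; not q and not p and not q and q there: w0:F. ✗
— 1 world.
For Diamond (not q and not p or p or not q):
w0: successors {w1}; not q and not p or p or not q there: w1:F. ✗
w1: no successors, so Diamond (not q and not p or p or not q) fails. ✗
w2: successors {w3}; not q and not p or p or not q there: w3:F. ✗
w3: successors {w4}; not q and not p or p or not q there: w4:T. ✓
w4: successors {w5}; not q and not p or p or not q there: w5:F. ✗
w5: successors {w6}; not q and not p or p or not q there: w6:T. ✓
w6: successors {w0}; not q and not p or p or not q there: w0:F. ✗
— 2 worlds.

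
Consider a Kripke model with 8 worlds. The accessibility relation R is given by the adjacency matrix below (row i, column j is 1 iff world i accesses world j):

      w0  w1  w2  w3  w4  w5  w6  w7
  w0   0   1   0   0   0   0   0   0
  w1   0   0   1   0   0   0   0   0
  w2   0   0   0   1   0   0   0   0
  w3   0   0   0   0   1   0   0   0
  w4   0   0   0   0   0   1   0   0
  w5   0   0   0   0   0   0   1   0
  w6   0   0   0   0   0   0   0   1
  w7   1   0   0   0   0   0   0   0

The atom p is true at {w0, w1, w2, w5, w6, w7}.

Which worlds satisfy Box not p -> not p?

w0: Box not p is F, not p is F. ✓
w1: Box not p is F, not p is F. ✓
w2: Box not p is T, not p is F. ✗
w3: Box not p is T, not p is T. ✓
w4: Box not p is F, not p is T. ✓
w5: Box not p is F, not p is F. ✓
w6: Box not p is F, not p is F. ✓
w7: Box not p is F, not p is F. ✓

{w0, w1, w3, w4, w5, w6, w7}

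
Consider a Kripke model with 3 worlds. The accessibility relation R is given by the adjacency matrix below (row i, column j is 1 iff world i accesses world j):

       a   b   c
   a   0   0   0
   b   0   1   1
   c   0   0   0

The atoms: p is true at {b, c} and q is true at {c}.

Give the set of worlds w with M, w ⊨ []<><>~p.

{a, c}

a: no successors, so []<><>~p holds vacuously. ✓
b: successors {b, c}; <><>~p there: b:F, c:F. ✗
c: no successors, so []<><>~p holds vacuously. ✓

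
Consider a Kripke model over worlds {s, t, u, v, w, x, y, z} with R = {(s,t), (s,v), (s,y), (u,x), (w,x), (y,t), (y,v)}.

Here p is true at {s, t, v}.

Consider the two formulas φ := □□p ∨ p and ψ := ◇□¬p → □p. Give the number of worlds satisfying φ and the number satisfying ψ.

For □□p ∨ p:
s: □□p is T, p is T. ✓
t: □□p is T, p is T. ✓
u: □□p is T, p is F. ✓
v: □□p is T, p is T. ✓
w: □□p is T, p is F. ✓
x: □□p is T, p is F. ✓
y: □□p is T, p is F. ✓
z: □□p is T, p is F. ✓
— 8 worlds.
For ◇□¬p → □p:
s: ◇□¬p is T, □p is F. ✗
t: ◇□¬p is F, □p is T. ✓
u: ◇□¬p is T, □p is F. ✗
v: ◇□¬p is F, □p is T. ✓
w: ◇□¬p is T, □p is F. ✗
x: ◇□¬p is F, □p is T. ✓
y: ◇□¬p is T, □p is T. ✓
z: ◇□¬p is F, □p is T. ✓
— 5 worlds.

8 and 5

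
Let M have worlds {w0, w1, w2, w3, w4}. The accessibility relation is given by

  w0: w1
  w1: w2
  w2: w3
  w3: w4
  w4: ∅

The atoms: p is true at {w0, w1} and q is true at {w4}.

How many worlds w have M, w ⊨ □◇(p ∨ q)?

w0: successors {w1}; ◇(p ∨ q) there: w1:F. ✗
w1: successors {w2}; ◇(p ∨ q) there: w2:F. ✗
w2: successors {w3}; ◇(p ∨ q) there: w3:T. ✓
w3: successors {w4}; ◇(p ∨ q) there: w4:F. ✗
w4: no successors, so □◇(p ∨ q) holds vacuously. ✓
Satisfying worlds: {w2, w4}.

2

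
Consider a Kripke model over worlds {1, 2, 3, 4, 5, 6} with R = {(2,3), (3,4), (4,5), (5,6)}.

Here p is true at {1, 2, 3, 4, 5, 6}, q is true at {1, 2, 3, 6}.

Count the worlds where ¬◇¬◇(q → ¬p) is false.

1: ◇¬◇(q → ¬p) is F. ✓
2: ◇¬◇(q → ¬p) is F. ✓
3: ◇¬◇(q → ¬p) is F. ✓
4: ◇¬◇(q → ¬p) is T. ✗
5: ◇¬◇(q → ¬p) is T. ✗
6: ◇¬◇(q → ¬p) is F. ✓
Satisfying worlds: {1, 2, 3, 6}.
So ¬◇¬◇(q → ¬p) fails at the other 2 worlds.

2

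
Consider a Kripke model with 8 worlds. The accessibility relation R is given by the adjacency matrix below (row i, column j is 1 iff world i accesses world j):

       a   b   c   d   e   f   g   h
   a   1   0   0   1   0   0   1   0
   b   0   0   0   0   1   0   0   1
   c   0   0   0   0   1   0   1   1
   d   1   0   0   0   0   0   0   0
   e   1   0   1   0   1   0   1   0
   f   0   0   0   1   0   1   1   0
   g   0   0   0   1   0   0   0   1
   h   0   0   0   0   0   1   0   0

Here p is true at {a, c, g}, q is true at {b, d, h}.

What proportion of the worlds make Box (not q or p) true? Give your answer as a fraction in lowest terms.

a: successors {a, d, g}; not q or p there: a:T, d:F, g:T. ✗
b: successors {e, h}; not q or p there: e:T, h:F. ✗
c: successors {e, g, h}; not q or p there: e:T, g:T, h:F. ✗
d: successors {a}; not q or p there: a:T. ✓
e: successors {a, c, e, g}; not q or p there: a:T, c:T, e:T, g:T. ✓
f: successors {d, f, g}; not q or p there: d:F, f:T, g:T. ✗
g: successors {d, h}; not q or p there: d:F, h:F. ✗
h: successors {f}; not q or p there: f:T. ✓
That's 3 of 8 worlds, so 3/8.

3/8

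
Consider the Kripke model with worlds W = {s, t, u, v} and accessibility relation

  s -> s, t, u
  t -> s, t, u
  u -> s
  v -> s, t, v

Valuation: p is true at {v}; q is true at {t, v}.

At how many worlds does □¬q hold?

1

s: successors {s, t, u}; ¬q there: s:T, t:F, u:T. ✗
t: successors {s, t, u}; ¬q there: s:T, t:F, u:T. ✗
u: successors {s}; ¬q there: s:T. ✓
v: successors {s, t, v}; ¬q there: s:T, t:F, v:F. ✗
Satisfying worlds: {u}.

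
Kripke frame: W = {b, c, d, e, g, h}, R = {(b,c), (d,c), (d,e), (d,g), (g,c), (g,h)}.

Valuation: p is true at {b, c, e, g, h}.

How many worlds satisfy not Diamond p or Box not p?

3

b: not Diamond p is F, Box not p is F. ✗
c: not Diamond p is T, Box not p is T. ✓
d: not Diamond p is F, Box not p is F. ✗
e: not Diamond p is T, Box not p is T. ✓
g: not Diamond p is F, Box not p is F. ✗
h: not Diamond p is T, Box not p is T. ✓
Satisfying worlds: {c, e, h}.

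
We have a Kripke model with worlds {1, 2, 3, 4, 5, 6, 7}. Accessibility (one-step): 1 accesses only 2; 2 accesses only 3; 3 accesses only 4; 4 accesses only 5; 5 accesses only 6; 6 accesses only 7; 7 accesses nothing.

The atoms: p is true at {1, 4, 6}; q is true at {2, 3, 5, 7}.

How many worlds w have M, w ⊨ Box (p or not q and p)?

3

1: successors {2}; p or not q and p there: 2:F. ✗
2: successors {3}; p or not q and p there: 3:F. ✗
3: successors {4}; p or not q and p there: 4:T. ✓
4: successors {5}; p or not q and p there: 5:F. ✗
5: successors {6}; p or not q and p there: 6:T. ✓
6: successors {7}; p or not q and p there: 7:F. ✗
7: no successors, so Box (p or not q and p) holds vacuously. ✓
Satisfying worlds: {3, 5, 7}.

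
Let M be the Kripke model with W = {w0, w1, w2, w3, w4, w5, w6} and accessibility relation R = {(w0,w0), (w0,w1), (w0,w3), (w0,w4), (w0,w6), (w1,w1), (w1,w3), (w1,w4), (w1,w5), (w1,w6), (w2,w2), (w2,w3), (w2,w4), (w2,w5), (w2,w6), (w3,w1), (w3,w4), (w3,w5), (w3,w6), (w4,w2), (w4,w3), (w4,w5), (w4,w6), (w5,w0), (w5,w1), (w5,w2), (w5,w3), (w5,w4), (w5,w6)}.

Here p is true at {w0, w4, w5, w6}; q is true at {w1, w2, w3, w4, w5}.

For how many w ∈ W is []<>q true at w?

1

w0: successors {w0, w1, w3, w4, w6}; <>q there: w0:T, w1:T, w3:T, w4:T, w6:F. ✗
w1: successors {w1, w3, w4, w5, w6}; <>q there: w1:T, w3:T, w4:T, w5:T, w6:F. ✗
w2: successors {w2, w3, w4, w5, w6}; <>q there: w2:T, w3:T, w4:T, w5:T, w6:F. ✗
w3: successors {w1, w4, w5, w6}; <>q there: w1:T, w4:T, w5:T, w6:F. ✗
w4: successors {w2, w3, w5, w6}; <>q there: w2:T, w3:T, w5:T, w6:F. ✗
w5: successors {w0, w1, w2, w3, w4, w6}; <>q there: w0:T, w1:T, w2:T, w3:T, w4:T, w6:F. ✗
w6: no successors, so []<>q holds vacuously. ✓
Satisfying worlds: {w6}.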